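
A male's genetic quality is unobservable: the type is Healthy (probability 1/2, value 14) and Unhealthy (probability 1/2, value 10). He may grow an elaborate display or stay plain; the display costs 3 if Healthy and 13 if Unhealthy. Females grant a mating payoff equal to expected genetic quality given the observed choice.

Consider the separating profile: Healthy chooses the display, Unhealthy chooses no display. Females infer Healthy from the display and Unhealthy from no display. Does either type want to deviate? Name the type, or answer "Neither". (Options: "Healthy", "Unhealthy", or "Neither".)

The display pays 14; no display pays 10.
Healthy: assigned the display, nets 14 − 3 = 11; deviating to no display nets 10.
Unhealthy: assigned no display, nets 10; deviating to the display nets 14 − 13 = 1.
Both types strictly prefer their assigned action; no profitable deviation.

Neither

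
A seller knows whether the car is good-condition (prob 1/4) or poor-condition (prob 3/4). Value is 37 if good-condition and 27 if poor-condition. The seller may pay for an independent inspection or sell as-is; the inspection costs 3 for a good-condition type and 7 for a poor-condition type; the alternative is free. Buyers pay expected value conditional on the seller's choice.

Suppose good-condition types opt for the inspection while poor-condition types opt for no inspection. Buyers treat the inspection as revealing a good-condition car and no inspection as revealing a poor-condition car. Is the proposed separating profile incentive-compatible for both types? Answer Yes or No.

Under these beliefs, the inspection earns price 37 and no inspection earns price 27.
good-condition: the inspection nets 37 − 3 = 34; no inspection nets 27. good-condition prefers the inspection.
poor-condition: the inspection nets 37 − 7 = 30; no inspection nets 27. poor-condition would deviate to the inspection.
poor-condition has a profitable deviation, so the profile is not an equilibrium.

No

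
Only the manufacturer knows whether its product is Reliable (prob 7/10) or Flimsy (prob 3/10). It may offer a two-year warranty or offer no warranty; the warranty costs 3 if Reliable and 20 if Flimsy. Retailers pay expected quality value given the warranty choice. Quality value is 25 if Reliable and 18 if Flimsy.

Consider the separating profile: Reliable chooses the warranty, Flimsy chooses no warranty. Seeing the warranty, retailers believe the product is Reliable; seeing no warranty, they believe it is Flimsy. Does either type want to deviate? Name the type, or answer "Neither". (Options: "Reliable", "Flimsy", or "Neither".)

Neither

The warranty pays 25; no warranty pays 18.
Reliable: assigned the warranty, nets 25 − 3 = 22; deviating to no warranty nets 18.
Flimsy: assigned no warranty, nets 18; deviating to the warranty nets 25 − 20 = 5.
Both types strictly prefer their assigned action; no profitable deviation.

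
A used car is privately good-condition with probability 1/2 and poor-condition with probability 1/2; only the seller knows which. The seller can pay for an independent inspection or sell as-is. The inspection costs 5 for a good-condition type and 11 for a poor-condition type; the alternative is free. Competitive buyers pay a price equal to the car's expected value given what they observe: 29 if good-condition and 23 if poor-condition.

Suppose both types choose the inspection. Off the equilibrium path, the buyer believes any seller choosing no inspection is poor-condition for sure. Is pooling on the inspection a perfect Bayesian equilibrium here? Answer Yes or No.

On path, the buyer holds the prior and pays 1/2·29 + 1/2·23 = 26. Off path (no inspection), believing poor-condition, it pays 23.
good-condition: the inspection nets 26 − 5 = 21; no inspection nets 23. good-condition would deviate.
poor-condition: the inspection nets 26 − 11 = 15; no inspection nets 23. poor-condition would deviate.
A type deviates, so pooling fails.

No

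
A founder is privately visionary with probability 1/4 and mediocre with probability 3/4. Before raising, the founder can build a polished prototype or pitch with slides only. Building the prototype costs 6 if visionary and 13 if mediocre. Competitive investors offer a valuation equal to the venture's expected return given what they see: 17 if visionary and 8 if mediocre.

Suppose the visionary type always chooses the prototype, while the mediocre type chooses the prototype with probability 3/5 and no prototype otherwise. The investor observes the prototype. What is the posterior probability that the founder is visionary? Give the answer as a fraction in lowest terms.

P(the prototype) = (1/4)·1 + (3/4)·(3/5) = 7/10.
By Bayes' rule, P(visionary | the prototype) = (1/4) / (7/10) = 5/14.

5/14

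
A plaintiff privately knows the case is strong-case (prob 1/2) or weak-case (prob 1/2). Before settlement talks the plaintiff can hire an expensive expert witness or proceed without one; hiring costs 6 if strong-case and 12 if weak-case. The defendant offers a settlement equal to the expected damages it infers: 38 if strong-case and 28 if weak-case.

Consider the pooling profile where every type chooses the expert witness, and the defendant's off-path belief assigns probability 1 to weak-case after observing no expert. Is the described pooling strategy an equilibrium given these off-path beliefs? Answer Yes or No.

On path, the defendant holds the prior and pays 1/2·38 + 1/2·28 = 33. Off path (no expert), believing weak-case, it pays 28.
strong-case: the expert witness nets 33 − 6 = 27; no expert nets 28. strong-case would deviate.
weak-case: the expert witness nets 33 − 12 = 21; no expert nets 28. weak-case would deviate.
A type deviates, so pooling fails.

No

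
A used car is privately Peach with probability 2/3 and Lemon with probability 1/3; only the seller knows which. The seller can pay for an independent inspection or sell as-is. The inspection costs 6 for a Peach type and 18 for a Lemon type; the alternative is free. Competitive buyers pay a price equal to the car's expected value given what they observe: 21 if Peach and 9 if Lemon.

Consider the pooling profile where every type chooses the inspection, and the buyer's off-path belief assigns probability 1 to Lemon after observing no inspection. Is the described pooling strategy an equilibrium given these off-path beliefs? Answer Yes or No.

No

On path, the buyer holds the prior and pays 2/3·21 + 1/3·9 = 17. Off path (no inspection), believing Lemon, it pays 9.
Peach: the inspection nets 17 − 6 = 11; no inspection nets 9. Peach stays.
Lemon: the inspection nets 17 − 18 = -1; no inspection nets 9. Lemon would deviate.
A type deviates, so pooling fails.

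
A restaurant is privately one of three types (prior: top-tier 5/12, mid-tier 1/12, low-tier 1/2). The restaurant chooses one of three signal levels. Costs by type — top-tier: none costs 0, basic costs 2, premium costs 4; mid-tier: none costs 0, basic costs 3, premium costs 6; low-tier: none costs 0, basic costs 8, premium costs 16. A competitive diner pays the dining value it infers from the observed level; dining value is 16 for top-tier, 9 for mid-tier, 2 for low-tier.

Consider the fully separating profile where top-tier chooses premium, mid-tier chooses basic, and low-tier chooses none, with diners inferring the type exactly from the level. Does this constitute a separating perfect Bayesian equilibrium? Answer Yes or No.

No

Separating price premiums: premium → 16, basic → 9, none → 2.
top-tier (assigned premium): none: 2 − 0 = 2; basic: 9 − 2 = 7; premium: 16 − 4 = 12. top-tier stays.
mid-tier (assigned basic): none: 2 − 0 = 2; basic: 9 − 3 = 6; premium: 16 − 6 = 10. mid-tier prefers premium.
low-tier (assigned none): none: 2 − 0 = 2; basic: 9 − 8 = 1; premium: 16 − 16 = 0. low-tier stays.
At least one type deviates; the separating profile fails.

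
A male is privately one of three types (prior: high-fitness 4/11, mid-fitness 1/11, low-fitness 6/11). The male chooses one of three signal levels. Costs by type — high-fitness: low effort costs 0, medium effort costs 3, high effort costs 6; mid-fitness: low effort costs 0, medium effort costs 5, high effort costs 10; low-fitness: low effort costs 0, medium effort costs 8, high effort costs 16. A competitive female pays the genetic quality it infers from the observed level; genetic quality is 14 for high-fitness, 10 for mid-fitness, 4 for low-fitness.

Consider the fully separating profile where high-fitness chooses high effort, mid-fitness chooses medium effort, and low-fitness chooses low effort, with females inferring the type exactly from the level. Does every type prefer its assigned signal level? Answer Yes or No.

Yes

Separating mating payoffs: high effort → 14, medium effort → 10, low effort → 4.
high-fitness (assigned high effort): low effort: 4 − 0 = 4; medium effort: 10 − 3 = 7; high effort: 14 − 6 = 8. high-fitness stays.
mid-fitness (assigned medium effort): low effort: 4 − 0 = 4; medium effort: 10 − 5 = 5; high effort: 14 − 10 = 4. mid-fitness stays.
low-fitness (assigned low effort): low effort: 4 − 0 = 4; medium effort: 10 − 8 = 2; high effort: 14 − 16 = -2. low-fitness stays.
Every type prefers its assigned level; separation holds.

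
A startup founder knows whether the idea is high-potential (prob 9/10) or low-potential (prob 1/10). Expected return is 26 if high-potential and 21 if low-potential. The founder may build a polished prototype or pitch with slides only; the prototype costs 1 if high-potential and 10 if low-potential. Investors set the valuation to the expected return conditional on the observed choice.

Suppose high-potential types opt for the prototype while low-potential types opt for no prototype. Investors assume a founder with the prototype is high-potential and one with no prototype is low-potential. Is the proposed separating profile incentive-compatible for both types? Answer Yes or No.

Yes

Under these beliefs, the prototype earns valuation 26 and no prototype earns valuation 21.
high-potential: the prototype nets 26 − 1 = 25; no prototype nets 21. high-potential prefers the prototype.
low-potential: the prototype nets 26 − 10 = 16; no prototype nets 21. low-potential prefers no prototype.
Neither type deviates, so the separating profile is an equilibrium.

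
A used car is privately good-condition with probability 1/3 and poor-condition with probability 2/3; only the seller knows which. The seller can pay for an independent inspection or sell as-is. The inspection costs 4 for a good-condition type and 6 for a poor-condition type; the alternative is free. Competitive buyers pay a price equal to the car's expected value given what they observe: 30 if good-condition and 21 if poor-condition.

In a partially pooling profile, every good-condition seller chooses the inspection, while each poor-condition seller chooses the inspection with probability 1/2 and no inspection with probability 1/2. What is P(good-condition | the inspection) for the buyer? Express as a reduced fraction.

P(the inspection) = (1/3)·1 + (2/3)·(1/2) = 2/3.
By Bayes' rule, P(good-condition | the inspection) = (1/3) / (2/3) = 1/2.

1/2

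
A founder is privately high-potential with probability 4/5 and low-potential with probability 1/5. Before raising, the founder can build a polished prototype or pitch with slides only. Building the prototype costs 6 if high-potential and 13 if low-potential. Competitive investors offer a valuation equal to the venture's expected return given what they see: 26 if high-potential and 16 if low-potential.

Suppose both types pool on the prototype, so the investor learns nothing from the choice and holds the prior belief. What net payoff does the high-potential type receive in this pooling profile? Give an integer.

Pooled valuation = 4/5·26 + 1/5·16 = 24.
high-potential pays cost 6 for the prototype, so net payoff = 24 − 6 = 18.

18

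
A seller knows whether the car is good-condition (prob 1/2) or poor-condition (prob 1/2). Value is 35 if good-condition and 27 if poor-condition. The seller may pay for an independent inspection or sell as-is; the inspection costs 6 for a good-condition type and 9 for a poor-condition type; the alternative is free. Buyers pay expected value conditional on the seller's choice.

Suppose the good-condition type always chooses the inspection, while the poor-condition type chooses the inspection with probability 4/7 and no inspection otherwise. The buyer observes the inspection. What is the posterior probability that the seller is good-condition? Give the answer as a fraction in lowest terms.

P(the inspection) = (1/2)·1 + (1/2)·(4/7) = 11/14.
By Bayes' rule, P(good-condition | the inspection) = (1/2) / (11/14) = 7/11.

7/11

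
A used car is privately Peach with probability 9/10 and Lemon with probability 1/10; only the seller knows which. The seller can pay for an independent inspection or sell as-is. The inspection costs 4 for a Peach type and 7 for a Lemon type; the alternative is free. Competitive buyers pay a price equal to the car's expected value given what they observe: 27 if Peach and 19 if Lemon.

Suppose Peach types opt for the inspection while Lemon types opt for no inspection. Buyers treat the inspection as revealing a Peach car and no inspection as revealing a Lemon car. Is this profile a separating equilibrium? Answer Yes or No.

Under these beliefs, the inspection earns price 27 and no inspection earns price 19.
Peach: the inspection nets 27 − 4 = 23; no inspection nets 19. Peach prefers the inspection.
Lemon: the inspection nets 27 − 7 = 20; no inspection nets 19. Lemon would deviate to the inspection.
Lemon has a profitable deviation, so the profile is not an equilibrium.

No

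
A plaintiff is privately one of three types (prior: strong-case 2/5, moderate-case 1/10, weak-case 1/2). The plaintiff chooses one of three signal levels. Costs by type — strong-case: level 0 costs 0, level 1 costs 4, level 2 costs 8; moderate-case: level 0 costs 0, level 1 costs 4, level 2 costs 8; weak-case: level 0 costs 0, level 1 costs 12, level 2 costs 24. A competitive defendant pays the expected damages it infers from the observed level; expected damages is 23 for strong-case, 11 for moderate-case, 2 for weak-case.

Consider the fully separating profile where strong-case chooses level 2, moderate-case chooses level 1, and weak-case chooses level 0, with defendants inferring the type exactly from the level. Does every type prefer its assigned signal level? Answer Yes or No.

No

Separating settlements: level 2 → 23, level 1 → 11, level 0 → 2.
strong-case (assigned level 2): level 0: 2 − 0 = 2; level 1: 11 − 4 = 7; level 2: 23 − 8 = 15. strong-case stays.
moderate-case (assigned level 1): level 0: 2 − 0 = 2; level 1: 11 − 4 = 7; level 2: 23 − 8 = 15. moderate-case prefers level 2.
weak-case (assigned level 0): level 0: 2 − 0 = 2; level 1: 11 − 12 = -1; level 2: 23 − 24 = -1. weak-case stays.
At least one type deviates; the separating profile fails.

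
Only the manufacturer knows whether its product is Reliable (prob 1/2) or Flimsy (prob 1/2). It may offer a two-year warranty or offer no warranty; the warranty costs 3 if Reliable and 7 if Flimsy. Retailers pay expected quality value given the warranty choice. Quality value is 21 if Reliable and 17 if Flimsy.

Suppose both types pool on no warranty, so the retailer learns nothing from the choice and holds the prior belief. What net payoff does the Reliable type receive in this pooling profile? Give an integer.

19

Pooled price = 1/2·21 + 1/2·17 = 19.
Reliable pays no cost for no warranty, so net payoff = 19.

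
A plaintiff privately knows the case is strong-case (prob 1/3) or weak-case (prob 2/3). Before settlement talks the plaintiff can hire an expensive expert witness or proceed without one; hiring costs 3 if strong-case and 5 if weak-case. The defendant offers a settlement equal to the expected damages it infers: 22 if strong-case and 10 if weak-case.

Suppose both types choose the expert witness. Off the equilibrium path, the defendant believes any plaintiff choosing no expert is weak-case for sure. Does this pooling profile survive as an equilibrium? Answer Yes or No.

On path, the defendant holds the prior and pays 1/3·22 + 2/3·10 = 14. Off path (no expert), believing weak-case, it pays 10.
strong-case: the expert witness nets 14 − 3 = 11; no expert nets 10. strong-case stays.
weak-case: the expert witness nets 14 − 5 = 9; no expert nets 10. weak-case would deviate.
A type deviates, so pooling fails.

No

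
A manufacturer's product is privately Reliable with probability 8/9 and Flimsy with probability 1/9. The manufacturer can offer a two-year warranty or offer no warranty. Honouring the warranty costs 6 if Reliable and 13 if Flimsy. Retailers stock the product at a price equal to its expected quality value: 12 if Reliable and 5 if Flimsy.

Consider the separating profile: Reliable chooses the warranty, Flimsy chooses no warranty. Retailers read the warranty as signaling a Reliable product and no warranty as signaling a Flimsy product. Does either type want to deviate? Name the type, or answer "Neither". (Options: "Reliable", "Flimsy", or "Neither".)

Neither

The warranty pays 12; no warranty pays 5.
Reliable: assigned the warranty, nets 12 − 6 = 6; deviating to no warranty nets 5.
Flimsy: assigned no warranty, nets 5; deviating to the warranty nets 12 − 13 = -1.
Both types strictly prefer their assigned action; no profitable deviation.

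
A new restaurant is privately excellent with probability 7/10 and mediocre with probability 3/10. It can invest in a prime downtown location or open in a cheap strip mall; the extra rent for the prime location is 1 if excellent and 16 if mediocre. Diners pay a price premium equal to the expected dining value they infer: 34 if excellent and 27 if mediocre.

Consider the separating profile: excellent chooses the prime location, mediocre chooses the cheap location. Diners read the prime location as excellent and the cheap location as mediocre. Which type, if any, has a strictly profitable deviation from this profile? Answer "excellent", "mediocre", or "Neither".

The prime location pays 34; the cheap location pays 27.
excellent: assigned the prime location, nets 34 − 1 = 33; deviating to the cheap location nets 27.
mediocre: assigned the cheap location, nets 27; deviating to the prime location nets 34 − 16 = 18.
Both types strictly prefer their assigned action; no profitable deviation.

Neither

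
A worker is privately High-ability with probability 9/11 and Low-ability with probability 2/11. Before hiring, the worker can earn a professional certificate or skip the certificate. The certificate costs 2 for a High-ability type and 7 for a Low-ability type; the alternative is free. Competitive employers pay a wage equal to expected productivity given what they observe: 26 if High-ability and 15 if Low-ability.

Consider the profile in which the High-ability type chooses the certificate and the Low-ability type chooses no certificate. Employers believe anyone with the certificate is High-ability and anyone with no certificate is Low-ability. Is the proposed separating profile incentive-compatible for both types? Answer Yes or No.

Under these beliefs, the certificate earns wage 26 and no certificate earns wage 15.
High-ability: the certificate nets 26 − 2 = 24; no certificate nets 15. High-ability prefers the certificate.
Low-ability: the certificate nets 26 − 7 = 19; no certificate nets 15. Low-ability would deviate to the certificate.
Low-ability has a profitable deviation, so the profile is not an equilibrium.

No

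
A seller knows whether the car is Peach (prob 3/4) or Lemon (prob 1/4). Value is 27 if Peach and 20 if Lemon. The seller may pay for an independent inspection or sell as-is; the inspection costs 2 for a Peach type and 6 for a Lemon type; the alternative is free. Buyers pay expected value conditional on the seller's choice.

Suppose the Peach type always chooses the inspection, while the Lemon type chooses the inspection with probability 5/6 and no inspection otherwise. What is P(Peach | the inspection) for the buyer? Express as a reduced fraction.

18/23

P(the inspection) = (3/4)·1 + (1/4)·(5/6) = 23/24.
By Bayes' rule, P(Peach | the inspection) = (3/4) / (23/24) = 18/23.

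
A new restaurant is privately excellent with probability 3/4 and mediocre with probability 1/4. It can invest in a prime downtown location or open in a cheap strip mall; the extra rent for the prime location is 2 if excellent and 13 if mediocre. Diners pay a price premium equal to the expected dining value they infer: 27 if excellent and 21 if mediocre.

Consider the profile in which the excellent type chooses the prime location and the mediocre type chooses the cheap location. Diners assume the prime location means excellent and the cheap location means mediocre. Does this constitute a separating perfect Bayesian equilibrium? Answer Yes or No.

Under these beliefs, the prime location earns price premium 27 and the cheap location earns price premium 21.
excellent: the prime location nets 27 − 2 = 25; the cheap location nets 21. excellent prefers the prime location.
mediocre: the prime location nets 27 − 13 = 14; the cheap location nets 21. mediocre prefers the cheap location.
Neither type deviates, so the separating profile is an equilibrium.

Yes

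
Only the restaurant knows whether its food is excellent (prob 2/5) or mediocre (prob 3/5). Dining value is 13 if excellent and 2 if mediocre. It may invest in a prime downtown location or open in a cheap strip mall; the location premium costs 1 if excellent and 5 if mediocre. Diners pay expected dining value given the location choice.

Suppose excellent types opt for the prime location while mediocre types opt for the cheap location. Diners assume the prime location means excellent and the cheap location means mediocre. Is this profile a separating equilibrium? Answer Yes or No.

No

Under these beliefs, the prime location earns price premium 13 and the cheap location earns price premium 2.
excellent: the prime location nets 13 − 1 = 12; the cheap location nets 2. excellent prefers the prime location.
mediocre: the prime location nets 13 − 5 = 8; the cheap location nets 2. mediocre would deviate to the prime location.
mediocre has a profitable deviation, so the profile is not an equilibrium.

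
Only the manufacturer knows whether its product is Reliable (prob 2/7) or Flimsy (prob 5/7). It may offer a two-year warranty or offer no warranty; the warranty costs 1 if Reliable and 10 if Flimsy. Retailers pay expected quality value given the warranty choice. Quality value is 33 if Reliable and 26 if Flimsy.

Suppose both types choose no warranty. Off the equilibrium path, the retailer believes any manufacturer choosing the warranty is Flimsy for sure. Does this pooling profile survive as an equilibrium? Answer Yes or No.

Yes

On path, the retailer holds the prior and pays 2/7·33 + 5/7·26 = 28. Off path (the warranty), believing Flimsy, it pays 26.
Reliable: no warranty nets 28; the warranty nets 26 − 1 = 25. Reliable stays.
Flimsy: no warranty nets 28; the warranty nets 26 − 10 = 16. Flimsy stays.
No type deviates, so pooling is sustained.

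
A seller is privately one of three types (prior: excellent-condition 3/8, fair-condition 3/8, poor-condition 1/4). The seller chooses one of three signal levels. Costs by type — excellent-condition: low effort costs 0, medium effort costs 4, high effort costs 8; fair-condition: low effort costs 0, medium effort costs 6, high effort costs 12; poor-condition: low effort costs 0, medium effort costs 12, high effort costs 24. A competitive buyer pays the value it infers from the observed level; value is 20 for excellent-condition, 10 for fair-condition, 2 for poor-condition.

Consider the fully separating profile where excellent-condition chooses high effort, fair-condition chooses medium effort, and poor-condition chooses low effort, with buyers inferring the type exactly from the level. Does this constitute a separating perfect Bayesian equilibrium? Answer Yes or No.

Separating prices: high effort → 20, medium effort → 10, low effort → 2.
excellent-condition (assigned high effort): low effort: 2 − 0 = 2; medium effort: 10 − 4 = 6; high effort: 20 − 8 = 12. excellent-condition stays.
fair-condition (assigned medium effort): low effort: 2 − 0 = 2; medium effort: 10 − 6 = 4; high effort: 20 − 12 = 8. fair-condition prefers high effort.
poor-condition (assigned low effort): low effort: 2 − 0 = 2; medium effort: 10 − 12 = -2; high effort: 20 − 24 = -4. poor-condition stays.
At least one type deviates; the separating profile fails.

No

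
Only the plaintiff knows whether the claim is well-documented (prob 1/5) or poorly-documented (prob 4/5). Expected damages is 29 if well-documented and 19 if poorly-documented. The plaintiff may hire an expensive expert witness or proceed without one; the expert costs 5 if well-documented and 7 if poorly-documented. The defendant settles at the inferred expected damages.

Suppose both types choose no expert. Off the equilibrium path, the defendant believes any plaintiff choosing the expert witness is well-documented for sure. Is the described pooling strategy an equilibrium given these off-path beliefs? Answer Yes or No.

On path, the defendant holds the prior and pays 1/5·29 + 4/5·19 = 21. Off path (the expert witness), believing well-documented, it pays 29.
well-documented: no expert nets 21; the expert witness nets 29 − 5 = 24. well-documented would deviate.
poorly-documented: no expert nets 21; the expert witness nets 29 − 7 = 22. poorly-documented would deviate.
A type deviates, so pooling fails.

No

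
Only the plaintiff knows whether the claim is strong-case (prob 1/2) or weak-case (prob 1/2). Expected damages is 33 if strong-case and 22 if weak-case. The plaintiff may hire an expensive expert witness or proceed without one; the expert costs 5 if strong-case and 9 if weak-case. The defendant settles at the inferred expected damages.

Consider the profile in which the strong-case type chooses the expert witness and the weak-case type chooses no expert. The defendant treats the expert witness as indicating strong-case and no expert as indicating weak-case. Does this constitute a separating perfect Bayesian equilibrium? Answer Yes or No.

No

Under these beliefs, the expert witness earns settlement 33 and no expert earns settlement 22.
strong-case: the expert witness nets 33 − 5 = 28; no expert nets 22. strong-case prefers the expert witness.
weak-case: the expert witness nets 33 − 9 = 24; no expert nets 22. weak-case would deviate to the expert witness.
weak-case has a profitable deviation, so the profile is not an equilibrium.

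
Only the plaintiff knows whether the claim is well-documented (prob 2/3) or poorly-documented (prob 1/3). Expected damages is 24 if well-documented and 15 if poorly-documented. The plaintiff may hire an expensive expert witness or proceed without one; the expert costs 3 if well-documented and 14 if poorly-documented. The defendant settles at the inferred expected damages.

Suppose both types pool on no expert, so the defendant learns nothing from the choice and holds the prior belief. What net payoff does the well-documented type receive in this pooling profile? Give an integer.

Pooled settlement = 2/3·24 + 1/3·15 = 21.
well-documented pays no cost for no expert, so net payoff = 21.

21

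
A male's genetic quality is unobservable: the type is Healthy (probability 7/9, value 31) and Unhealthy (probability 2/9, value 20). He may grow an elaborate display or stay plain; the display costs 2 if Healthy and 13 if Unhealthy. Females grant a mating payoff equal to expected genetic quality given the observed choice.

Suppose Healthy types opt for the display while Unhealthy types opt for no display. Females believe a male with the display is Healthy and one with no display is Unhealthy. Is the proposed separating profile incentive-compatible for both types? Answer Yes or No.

Yes

Under these beliefs, the display earns mating payoff 31 and no display earns mating payoff 20.
Healthy: the display nets 31 − 2 = 29; no display nets 20. Healthy prefers the display.
Unhealthy: the display nets 31 − 13 = 18; no display nets 20. Unhealthy prefers no display.
Neither type deviates, so the separating profile is an equilibrium.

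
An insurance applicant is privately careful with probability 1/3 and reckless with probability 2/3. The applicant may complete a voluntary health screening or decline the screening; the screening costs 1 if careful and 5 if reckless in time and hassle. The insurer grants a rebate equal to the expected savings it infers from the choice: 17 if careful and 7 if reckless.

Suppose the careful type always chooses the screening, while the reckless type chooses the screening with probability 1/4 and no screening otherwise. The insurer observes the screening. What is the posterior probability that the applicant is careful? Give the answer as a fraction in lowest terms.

P(the screening) = (1/3)·1 + (2/3)·(1/4) = 1/2.
By Bayes' rule, P(careful | the screening) = (1/3) / (1/2) = 2/3.

2/3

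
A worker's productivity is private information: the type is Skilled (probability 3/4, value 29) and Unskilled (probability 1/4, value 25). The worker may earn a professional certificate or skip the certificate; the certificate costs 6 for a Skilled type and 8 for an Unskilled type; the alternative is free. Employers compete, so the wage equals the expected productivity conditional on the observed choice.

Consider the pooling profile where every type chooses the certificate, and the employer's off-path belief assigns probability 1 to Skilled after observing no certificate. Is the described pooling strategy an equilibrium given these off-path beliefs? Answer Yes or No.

No

On path, the employer holds the prior and pays 3/4·29 + 1/4·25 = 28. Off path (no certificate), believing Skilled, it pays 29.
Skilled: the certificate nets 28 − 6 = 22; no certificate nets 29. Skilled would deviate.
Unskilled: the certificate nets 28 − 8 = 20; no certificate nets 29. Unskilled would deviate.
A type deviates, so pooling fails.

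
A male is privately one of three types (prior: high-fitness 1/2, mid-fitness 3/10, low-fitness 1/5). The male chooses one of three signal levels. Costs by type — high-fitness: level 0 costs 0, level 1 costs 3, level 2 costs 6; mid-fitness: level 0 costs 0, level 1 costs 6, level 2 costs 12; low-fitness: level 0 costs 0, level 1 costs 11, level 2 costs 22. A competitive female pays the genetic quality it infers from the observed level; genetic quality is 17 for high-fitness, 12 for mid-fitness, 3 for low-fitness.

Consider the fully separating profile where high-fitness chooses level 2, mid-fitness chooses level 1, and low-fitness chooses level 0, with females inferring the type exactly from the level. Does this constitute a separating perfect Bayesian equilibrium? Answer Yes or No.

Yes

Separating mating payoffs: level 2 → 17, level 1 → 12, level 0 → 3.
high-fitness (assigned level 2): level 0: 3 − 0 = 3; level 1: 12 − 3 = 9; level 2: 17 − 6 = 11. high-fitness stays.
mid-fitness (assigned level 1): level 0: 3 − 0 = 3; level 1: 12 − 6 = 6; level 2: 17 − 12 = 5. mid-fitness stays.
low-fitness (assigned level 0): level 0: 3 − 0 = 3; level 1: 12 − 11 = 1; level 2: 17 − 22 = -5. low-fitness stays.
Every type prefers its assigned level; separation holds.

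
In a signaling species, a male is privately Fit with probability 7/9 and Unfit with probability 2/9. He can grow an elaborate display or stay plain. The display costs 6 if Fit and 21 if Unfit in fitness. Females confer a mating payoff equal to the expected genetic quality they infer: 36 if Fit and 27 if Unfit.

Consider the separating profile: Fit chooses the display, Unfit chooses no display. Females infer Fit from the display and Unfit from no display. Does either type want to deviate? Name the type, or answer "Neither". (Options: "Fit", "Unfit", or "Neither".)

Neither

The display pays 36; no display pays 27.
Fit: assigned the display, nets 36 − 6 = 30; deviating to no display nets 27.
Unfit: assigned no display, nets 27; deviating to the display nets 36 − 21 = 15.
Both types strictly prefer their assigned action; no profitable deviation.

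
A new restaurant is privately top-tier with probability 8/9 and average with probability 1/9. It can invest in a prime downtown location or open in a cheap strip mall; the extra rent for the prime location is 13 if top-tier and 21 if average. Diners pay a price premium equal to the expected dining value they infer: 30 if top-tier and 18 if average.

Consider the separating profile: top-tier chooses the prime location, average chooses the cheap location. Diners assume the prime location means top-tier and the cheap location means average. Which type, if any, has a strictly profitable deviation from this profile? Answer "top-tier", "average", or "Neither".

The prime location pays 30; the cheap location pays 18.
top-tier: assigned the prime location, nets 30 − 13 = 17; deviating to the cheap location nets 18.
average: assigned the cheap location, nets 18; deviating to the prime location nets 30 − 21 = 9.
The top-tier type gains 1 by deviating.

top-tier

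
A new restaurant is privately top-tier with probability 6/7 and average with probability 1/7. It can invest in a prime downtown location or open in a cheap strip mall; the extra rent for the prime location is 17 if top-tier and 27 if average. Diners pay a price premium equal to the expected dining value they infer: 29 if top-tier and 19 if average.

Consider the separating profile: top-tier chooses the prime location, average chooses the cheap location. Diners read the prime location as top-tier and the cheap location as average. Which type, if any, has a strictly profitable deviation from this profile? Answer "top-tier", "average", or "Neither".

top-tier

The prime location pays 29; the cheap location pays 19.
top-tier: assigned the prime location, nets 29 − 17 = 12; deviating to the cheap location nets 19.
average: assigned the cheap location, nets 19; deviating to the prime location nets 29 − 27 = 2.
The top-tier type gains 7 by deviating.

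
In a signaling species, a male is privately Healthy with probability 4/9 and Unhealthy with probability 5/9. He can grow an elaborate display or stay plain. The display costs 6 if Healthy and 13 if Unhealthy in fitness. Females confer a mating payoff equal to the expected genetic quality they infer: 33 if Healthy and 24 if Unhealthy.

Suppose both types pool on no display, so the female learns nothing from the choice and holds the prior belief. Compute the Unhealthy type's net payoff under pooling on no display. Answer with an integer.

28

Pooled mating payoff = 4/9·33 + 5/9·24 = 28.
Unhealthy pays no cost for no display, so net payoff = 28.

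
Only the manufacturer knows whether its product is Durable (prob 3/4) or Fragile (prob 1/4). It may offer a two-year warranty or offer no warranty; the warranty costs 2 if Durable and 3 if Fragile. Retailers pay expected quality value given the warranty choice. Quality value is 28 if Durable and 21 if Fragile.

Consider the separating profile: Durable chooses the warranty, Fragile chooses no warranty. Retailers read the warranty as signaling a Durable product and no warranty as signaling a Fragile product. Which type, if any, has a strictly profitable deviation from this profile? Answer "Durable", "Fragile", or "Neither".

Fragile

The warranty pays 28; no warranty pays 21.
Durable: assigned the warranty, nets 28 − 2 = 26; deviating to no warranty nets 21.
Fragile: assigned no warranty, nets 21; deviating to the warranty nets 28 − 3 = 25.
The Fragile type gains 4 by deviating.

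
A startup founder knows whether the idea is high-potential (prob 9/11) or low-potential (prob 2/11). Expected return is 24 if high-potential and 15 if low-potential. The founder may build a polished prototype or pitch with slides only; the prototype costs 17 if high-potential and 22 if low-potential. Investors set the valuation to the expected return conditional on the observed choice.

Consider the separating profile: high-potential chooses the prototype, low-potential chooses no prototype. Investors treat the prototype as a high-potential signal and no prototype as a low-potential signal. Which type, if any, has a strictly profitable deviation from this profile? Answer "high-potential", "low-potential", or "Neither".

high-potential

The prototype pays 24; no prototype pays 15.
high-potential: assigned the prototype, nets 24 − 17 = 7; deviating to no prototype nets 15.
low-potential: assigned no prototype, nets 15; deviating to the prototype nets 24 − 22 = 2.
The high-potential type gains 8 by deviating.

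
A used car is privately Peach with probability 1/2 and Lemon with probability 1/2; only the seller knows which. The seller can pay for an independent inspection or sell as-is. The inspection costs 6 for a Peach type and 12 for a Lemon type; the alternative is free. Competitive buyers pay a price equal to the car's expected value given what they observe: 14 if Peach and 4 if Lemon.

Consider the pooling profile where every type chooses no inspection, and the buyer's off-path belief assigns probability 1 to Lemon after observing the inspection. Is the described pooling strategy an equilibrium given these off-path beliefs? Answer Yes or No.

On path, the buyer holds the prior and pays 1/2·14 + 1/2·4 = 9. Off path (the inspection), believing Lemon, it pays 4.
Peach: no inspection nets 9; the inspection nets 4 − 6 = -2. Peach stays.
Lemon: no inspection nets 9; the inspection nets 4 − 12 = -8. Lemon stays.
No type deviates, so pooling is sustained.

Yes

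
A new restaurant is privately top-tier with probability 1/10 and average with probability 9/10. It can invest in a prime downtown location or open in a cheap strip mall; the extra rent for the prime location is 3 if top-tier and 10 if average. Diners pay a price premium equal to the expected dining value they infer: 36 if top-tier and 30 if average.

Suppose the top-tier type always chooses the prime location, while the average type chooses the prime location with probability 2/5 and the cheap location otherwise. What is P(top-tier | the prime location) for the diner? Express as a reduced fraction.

5/23

P(the prime location) = (1/10)·1 + (9/10)·(2/5) = 23/50.
By Bayes' rule, P(top-tier | the prime location) = (1/10) / (23/50) = 5/23.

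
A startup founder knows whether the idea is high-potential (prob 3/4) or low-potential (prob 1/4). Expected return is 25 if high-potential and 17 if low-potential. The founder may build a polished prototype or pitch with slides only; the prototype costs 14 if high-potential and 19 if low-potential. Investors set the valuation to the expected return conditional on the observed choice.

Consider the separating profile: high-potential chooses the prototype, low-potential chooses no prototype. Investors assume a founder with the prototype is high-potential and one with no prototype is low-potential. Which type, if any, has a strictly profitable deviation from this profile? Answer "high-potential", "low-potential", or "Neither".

The prototype pays 25; no prototype pays 17.
high-potential: assigned the prototype, nets 25 − 14 = 11; deviating to no prototype nets 17.
low-potential: assigned no prototype, nets 17; deviating to the prototype nets 25 − 19 = 6.
The high-potential type gains 6 by deviating.

high-potential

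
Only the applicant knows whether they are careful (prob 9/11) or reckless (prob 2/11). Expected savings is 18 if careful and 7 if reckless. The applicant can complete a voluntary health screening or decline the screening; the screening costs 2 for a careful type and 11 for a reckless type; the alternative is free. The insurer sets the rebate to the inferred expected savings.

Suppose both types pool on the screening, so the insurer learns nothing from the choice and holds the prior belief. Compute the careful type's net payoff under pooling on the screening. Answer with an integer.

14

Pooled rebate = 9/11·18 + 2/11·7 = 16.
careful pays cost 2 for the screening, so net payoff = 16 − 2 = 14.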